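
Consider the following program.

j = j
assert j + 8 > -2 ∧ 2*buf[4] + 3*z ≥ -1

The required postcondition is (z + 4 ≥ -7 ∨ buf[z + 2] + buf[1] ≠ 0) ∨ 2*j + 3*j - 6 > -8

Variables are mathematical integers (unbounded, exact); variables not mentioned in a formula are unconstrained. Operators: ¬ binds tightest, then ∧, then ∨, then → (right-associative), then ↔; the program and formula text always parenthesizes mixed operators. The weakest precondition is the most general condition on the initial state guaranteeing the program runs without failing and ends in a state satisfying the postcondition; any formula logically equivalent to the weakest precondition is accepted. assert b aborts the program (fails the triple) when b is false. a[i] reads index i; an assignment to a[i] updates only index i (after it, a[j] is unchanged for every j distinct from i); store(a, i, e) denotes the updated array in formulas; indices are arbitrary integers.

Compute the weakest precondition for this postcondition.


Working backward. After the program, the postcondition (z + 4 ≥ -7 ∨ buf[z + 2] + buf[1] ≠ 0) ∨ 2*j + 3*j - 6 > -8 must hold; in canonical form it is z ≥ -11 ∨ buf[z + 2] + buf[1] ≠ 0 ∨ 5*j > -2.
Before assert j + 8 > -2 ∧ 2*buf[4] + 3*z ≥ -1: j > -10 ∧ 2*buf[4] + 3*z ≥ -1 ∧ (z ≥ -11 ∨ buf[z + 2] + buf[1] ≠ 0 ∨ 5*j > -2)
Before j := j: j > -10 ∧ 2*buf[4] + 3*z ≥ -1 ∧ (z ≥ -11 ∨ buf[z + 2] + buf[1] ≠ 0 ∨ 5*j > -2)
Answer: WP = j > -10 ∧ 2*buf[4] + 3*z ≥ -1 ∧ (z ≥ -11 ∨ buf[z + 2] + buf[1] ≠ 0 ∨ 5*j > -2)


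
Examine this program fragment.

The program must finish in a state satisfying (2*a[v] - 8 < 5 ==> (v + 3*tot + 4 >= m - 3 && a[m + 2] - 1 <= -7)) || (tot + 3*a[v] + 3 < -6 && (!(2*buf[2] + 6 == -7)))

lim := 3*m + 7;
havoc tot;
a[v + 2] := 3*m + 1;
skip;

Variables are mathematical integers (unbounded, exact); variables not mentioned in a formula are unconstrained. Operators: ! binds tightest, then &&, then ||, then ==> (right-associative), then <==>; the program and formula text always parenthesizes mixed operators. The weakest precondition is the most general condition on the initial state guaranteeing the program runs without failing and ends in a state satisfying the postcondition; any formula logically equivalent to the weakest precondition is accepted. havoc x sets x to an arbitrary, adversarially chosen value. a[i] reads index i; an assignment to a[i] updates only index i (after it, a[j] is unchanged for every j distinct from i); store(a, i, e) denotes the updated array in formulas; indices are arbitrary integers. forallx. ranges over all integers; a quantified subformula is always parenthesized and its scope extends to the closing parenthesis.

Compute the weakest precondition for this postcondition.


Working backward. After the program, the postcondition (2*a[v] - 8 < 5 ==> (v + 3*tot + 4 >= m - 3 && a[m + 2] - 1 <= -7)) || (tot + 3*a[v] + 3 < -6 && (!(2*buf[2] + 6 == -7))) must hold; in canonical form it is (2*a[v] < 13 ==> (3*tot + v >= m - 7 && a[m + 2] <= -6)) || (3*a[v] + tot < -9 && (!(2*buf[2] == -13))).
Before skip: (2*a[v] < 13 ==> (3*tot + v >= m - 7 && a[m + 2] <= -6)) || (3*a[v] + tot < -9 && (!(2*buf[2] == -13)))
Before a[v + 2] := 3*m + 1: (2*store(a, v + 2, 3*m + 1)[v] < 13 ==> (3*tot + v >= m - 7 && store(a, v + 2, 3*m + 1)[m + 2] <= -6)) || (3*store(a, v + 2, 3*m + 1)[v] + tot < -9 && (!(2*buf[2] == -13)))
Before havoc tot: forall tot_1. ((2*store(a, v + 2, 3*m + 1)[v] < 13 ==> (3*tot_1 + v >= m - 7 && store(a, v + 2, 3*m + 1)[m + 2] <= -6)) || (3*store(a, v + 2, 3*m + 1)[v] + tot_1 < -9 && (!(2*buf[2] == -13))))
Before lim := 3*m + 7: forall tot_1. ((2*store(a, v + 2, 3*m + 1)[v] < 13 ==> (3*tot_1 + v >= m - 7 && store(a, v + 2, 3*m + 1)[m + 2] <= -6)) || (3*store(a, v + 2, 3*m + 1)[v] + tot_1 < -9 && (!(2*buf[2] == -13))))
Answer: WP = forall tot_1. ((2*store(a, v + 2, 3*m + 1)[v] < 13 ==> (3*tot_1 + v >= m - 7 && store(a, v + 2, 3*m + 1)[m + 2] <= -6)) || (3*store(a, v + 2, 3*m + 1)[v] + tot_1 < -9 && (!(2*buf[2] == -13))))


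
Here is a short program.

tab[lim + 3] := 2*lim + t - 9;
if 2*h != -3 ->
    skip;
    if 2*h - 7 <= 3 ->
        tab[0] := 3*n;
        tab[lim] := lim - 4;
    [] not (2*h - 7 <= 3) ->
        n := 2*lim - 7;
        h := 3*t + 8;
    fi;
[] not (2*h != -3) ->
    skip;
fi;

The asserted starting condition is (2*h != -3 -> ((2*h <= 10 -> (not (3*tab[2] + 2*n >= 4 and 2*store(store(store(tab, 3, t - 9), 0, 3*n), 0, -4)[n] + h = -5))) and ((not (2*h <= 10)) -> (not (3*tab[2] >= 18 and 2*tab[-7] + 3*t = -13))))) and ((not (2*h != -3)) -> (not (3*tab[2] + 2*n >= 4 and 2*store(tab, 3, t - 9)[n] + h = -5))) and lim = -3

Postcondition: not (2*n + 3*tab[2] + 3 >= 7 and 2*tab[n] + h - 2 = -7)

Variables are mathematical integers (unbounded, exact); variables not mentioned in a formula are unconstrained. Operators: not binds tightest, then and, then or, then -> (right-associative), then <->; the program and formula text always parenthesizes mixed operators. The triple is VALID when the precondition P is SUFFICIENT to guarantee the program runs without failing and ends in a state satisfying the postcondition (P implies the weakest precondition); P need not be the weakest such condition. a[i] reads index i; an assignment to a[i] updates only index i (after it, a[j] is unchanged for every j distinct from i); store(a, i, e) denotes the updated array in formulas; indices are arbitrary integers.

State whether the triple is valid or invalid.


Working backward. After the program, the postcondition not (2*n + 3*tab[2] + 3 >= 7 and 2*tab[n] + h - 2 = -7) must hold; in canonical form it is not (3*tab[2] + 2*n >= 4 and 2*tab[n] + h = -5).
Then branch requires (2*h <= 10 -> (not (3*store(store(tab, 0, 3*n), lim, lim - 4)[2] + 2*n >= 4 and 2*store(store(tab, 0, 3*n), lim, lim - 4)[n] + h = -5))) and ((not (2*h <= 10)) -> (not (3*tab[2] + 4*lim >= 18 and 2*tab[2*lim - 7] + 3*t = -13))); else branch requires not (3*tab[2] + 2*n >= 4 and 2*tab[n] + h = -5).
Before the if: (2*h != -3 -> ((2*h <= 10 -> (not (3*store(store(tab, 0, 3*n), lim, lim - 4)[2] + 2*n >= 4 and 2*store(store(tab, 0, 3*n), lim, lim - 4)[n] + h = -5))) and ((not (2*h <= 10)) -> (not (3*tab[2] + 4*lim >= 18 and 2*tab[2*lim - 7] + 3*t = -13))))) and ((not (2*h != -3)) -> (not (3*tab[2] + 2*n >= 4 and 2*tab[n] + h = -5)))
Before tab[lim + 3] := 2*lim + t - 9: (2*h != -3 -> ((2*h <= 10 -> (not (3*store(store(store(tab, lim + 3, 2*lim + t - 9), 0, 3*n), lim, lim - 4)[2] + 2*n >= 4 and 2*store(store(store(tab, lim + 3, 2*lim + t - 9), 0, 3*n), lim, lim - 4)[n] + h = -5))) and ((not (2*h <= 10)) -> (not (3*store(tab, lim + 3, 2*lim + t - 9)[2] + 4*lim >= 18 and 2*store(tab, lim + 3, 2*lim + t - 9)[2*lim - 7] + 3*t = -13))))) and ((not (2*h != -3)) -> (not (3*store(tab, lim + 3, 2*lim + t - 9)[2] + 2*n >= 4 and 2*store(tab, lim + 3, 2*lim + t - 9)[n] + h = -5)))
The weakest precondition is (2*h != -3 -> ((2*h <= 10 -> (not (3*store(store(store(tab, lim + 3, 2*lim + t - 9), 0, 3*n), lim, lim - 4)[2] + 2*n >= 4 and 2*store(store(store(tab, lim + 3, 2*lim + t - 9), 0, 3*n), lim, lim - 4)[n] + h = -5))) and ((not (2*h <= 10)) -> (not (3*store(tab, lim + 3, 2*lim + t - 9)[2] + 4*lim >= 18 and 2*store(tab, lim + 3, 2*lim + t - 9)[2*lim - 7] + 3*t = -13))))) and ((not (2*h != -3)) -> (not (3*store(tab, lim + 3, 2*lim + t - 9)[2] + 2*n >= 4 and 2*store(tab, lim + 3, 2*lim + t - 9)[n] + h = -5))).
Check whether (2*h != -3 -> ((2*h <= 10 -> (not (3*tab[2] + 2*n >= 4 and 2*store(store(store(tab, 3, t - 9), 0, 3*n), 0, -4)[n] + h = -5))) and ((not (2*h <= 10)) -> (not (3*tab[2] >= 18 and 2*tab[-7] + 3*t = -13))))) and ((not (2*h != -3)) -> (not (3*tab[2] + 2*n >= 4 and 2*store(tab, 3, t - 9)[n] + h = -5))) and lim = -3 implies it.
Countermodel: at the initial state h = -5155, lim = -3, n = 3, t = 2585, tab = {[-13] = 4, [-7] = 4, [-3] = 4, [0] = 4, [2] = 15512, [3] = 2575, elsewhere 4}, the precondition holds but the weakest precondition fails.
Answer: invalid


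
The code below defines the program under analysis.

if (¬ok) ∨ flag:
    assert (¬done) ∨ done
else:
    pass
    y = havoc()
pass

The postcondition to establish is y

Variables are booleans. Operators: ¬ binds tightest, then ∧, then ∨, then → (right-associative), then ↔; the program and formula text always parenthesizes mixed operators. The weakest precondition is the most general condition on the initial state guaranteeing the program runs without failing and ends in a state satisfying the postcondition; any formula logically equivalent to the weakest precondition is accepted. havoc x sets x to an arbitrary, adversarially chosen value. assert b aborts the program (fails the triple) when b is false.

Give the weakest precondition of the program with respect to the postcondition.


Working backward. After the program, y must hold.
Before skip: y
Then branch requires y; else branch requires false.
Before the if: (((¬ok) ∨ flag) → y) ∧ ((¬ok) ∨ flag)
Answer: WP = (((¬ok) ∨ flag) → y) ∧ ((¬ok) ∨ flag)


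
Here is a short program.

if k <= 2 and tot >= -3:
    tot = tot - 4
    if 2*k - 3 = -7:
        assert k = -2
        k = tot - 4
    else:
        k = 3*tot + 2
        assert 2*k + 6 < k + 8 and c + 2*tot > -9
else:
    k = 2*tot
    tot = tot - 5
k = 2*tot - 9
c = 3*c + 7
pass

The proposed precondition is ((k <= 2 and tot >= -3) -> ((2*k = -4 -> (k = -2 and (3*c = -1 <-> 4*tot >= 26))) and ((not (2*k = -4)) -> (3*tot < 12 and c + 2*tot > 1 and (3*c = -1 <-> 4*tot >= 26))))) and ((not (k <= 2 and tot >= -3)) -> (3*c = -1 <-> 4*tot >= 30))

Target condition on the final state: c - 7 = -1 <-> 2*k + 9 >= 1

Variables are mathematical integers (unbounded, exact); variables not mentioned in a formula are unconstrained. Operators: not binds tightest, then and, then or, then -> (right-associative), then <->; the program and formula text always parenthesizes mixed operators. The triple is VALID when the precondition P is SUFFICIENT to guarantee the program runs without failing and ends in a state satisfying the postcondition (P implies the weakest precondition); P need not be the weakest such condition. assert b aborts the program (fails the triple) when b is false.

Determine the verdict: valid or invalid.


Working backward. After the program, the postcondition c - 7 = -1 <-> 2*k + 9 >= 1 must hold; in canonical form it is c = 6 <-> 2*k >= -8.
Before skip: c = 6 <-> 2*k >= -8
Before c := 3*c + 7: 3*c = -1 <-> 2*k >= -8
Before k := 2*tot - 9: 3*c = -1 <-> 4*tot >= 10
Then branch requires (2*k = -4 -> (k = -2 and (3*c = -1 <-> 4*tot >= 26))) and ((not (2*k = -4)) -> (3*tot < 12 and c + 2*tot > -1 and (3*c = -1 <-> 4*tot >= 26))); else branch requires 3*c = -1 <-> 4*tot >= 30.
Before the if: ((k <= 2 and tot >= -3) -> ((2*k = -4 -> (k = -2 and (3*c = -1 <-> 4*tot >= 26))) and ((not (2*k = -4)) -> (3*tot < 12 and c + 2*tot > -1 and (3*c = -1 <-> 4*tot >= 26))))) and ((not (k <= 2 and tot >= -3)) -> (3*c = -1 <-> 4*tot >= 30))
The weakest precondition is ((k <= 2 and tot >= -3) -> ((2*k = -4 -> (k = -2 and (3*c = -1 <-> 4*tot >= 26))) and ((not (2*k = -4)) -> (3*tot < 12 and c + 2*tot > -1 and (3*c = -1 <-> 4*tot >= 26))))) and ((not (k <= 2 and tot >= -3)) -> (3*c = -1 <-> 4*tot >= 30)).
Check whether ((k <= 2 and tot >= -3) -> ((2*k = -4 -> (k = -2 and (3*c = -1 <-> 4*tot >= 26))) and ((not (2*k = -4)) -> (3*tot < 12 and c + 2*tot > 1 and (3*c = -1 <-> 4*tot >= 26))))) and ((not (k <= 2 and tot >= -3)) -> (3*c = -1 <-> 4*tot >= 30)) implies it.
Every state satisfying the precondition satisfies the weakest precondition: the implication holds.
Answer: valid


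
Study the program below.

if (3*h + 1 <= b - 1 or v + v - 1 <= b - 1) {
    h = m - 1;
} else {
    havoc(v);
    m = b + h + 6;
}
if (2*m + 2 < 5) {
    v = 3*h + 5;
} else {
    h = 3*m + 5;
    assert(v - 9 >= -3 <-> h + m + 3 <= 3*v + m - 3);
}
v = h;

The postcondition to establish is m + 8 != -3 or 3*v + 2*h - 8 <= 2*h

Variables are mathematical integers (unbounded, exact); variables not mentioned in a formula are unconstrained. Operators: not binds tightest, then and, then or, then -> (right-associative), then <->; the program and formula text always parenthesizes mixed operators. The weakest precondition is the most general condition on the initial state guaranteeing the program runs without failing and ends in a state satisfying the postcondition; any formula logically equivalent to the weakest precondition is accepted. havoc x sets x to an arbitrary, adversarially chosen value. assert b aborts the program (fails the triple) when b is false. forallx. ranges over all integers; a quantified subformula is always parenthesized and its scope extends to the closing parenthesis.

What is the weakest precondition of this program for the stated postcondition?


Working backward. After the program, the postcondition m + 8 != -3 or 3*v + 2*h - 8 <= 2*h must hold; in canonical form it is m != -11 or 3*v <= 8.
Before v := h: m != -11 or 3*h <= 8
Then branch requires m != -11 or 3*h <= 8; else branch requires (v >= 6 <-> 3*m <= 3*v - 11) and (m != -11 or 9*m <= -7).
Before the if: (2*m < 3 -> (m != -11 or 3*h <= 8)) and ((not (2*m < 3)) -> ((v >= 6 <-> 3*m <= 3*v - 11) and (m != -11 or 9*m <= -7)))
Then branch requires (2*m < 3 -> (m != -11 or 3*m <= 11)) and ((not (2*m < 3)) -> ((v >= 6 <-> 3*m <= 3*v - 11) and (m != -11 or 9*m <= -7))); else branch requires forall v_1. ((2*b + 2*h < -9 -> (b + h != -17 or 3*h <= 8)) and ((not (2*b + 2*h < -9)) -> ((v_1 >= 6 <-> 3*b + 3*h <= 3*v_1 - 29) and (b + h != -17 or 9*b + 9*h <= -61)))).
Before the if: ((3*h <= b - 2 or 2*v <= b) -> ((2*m < 3 -> (m != -11 or 3*m <= 11)) and ((not (2*m < 3)) -> ((v >= 6 <-> 3*m <= 3*v - 11) and (m != -11 or 9*m <= -7))))) and ((not (3*h <= b - 2 or 2*v <= b)) -> (forall v_1. ((2*b + 2*h < -9 -> (b + h != -17 or 3*h <= 8)) and ((not (2*b + 2*h < -9)) -> ((v_1 >= 6 <-> 3*b + 3*h <= 3*v_1 - 29) and (b + h != -17 or 9*b + 9*h <= -61))))))
Answer: WP = ((3*h <= b - 2 or 2*v <= b) -> ((2*m < 3 -> (m != -11 or 3*m <= 11)) and ((not (2*m < 3)) -> ((v >= 6 <-> 3*m <= 3*v - 11) and (m != -11 or 9*m <= -7))))) and ((not (3*h <= b - 2 or 2*v <= b)) -> (forall v_1. ((2*b + 2*h < -9 -> (b + h != -17 or 3*h <= 8)) and ((not (2*b + 2*h < -9)) -> ((v_1 >= 6 <-> 3*b + 3*h <= 3*v_1 - 29) and (b + h != -17 or 9*b + 9*h <= -61))))))


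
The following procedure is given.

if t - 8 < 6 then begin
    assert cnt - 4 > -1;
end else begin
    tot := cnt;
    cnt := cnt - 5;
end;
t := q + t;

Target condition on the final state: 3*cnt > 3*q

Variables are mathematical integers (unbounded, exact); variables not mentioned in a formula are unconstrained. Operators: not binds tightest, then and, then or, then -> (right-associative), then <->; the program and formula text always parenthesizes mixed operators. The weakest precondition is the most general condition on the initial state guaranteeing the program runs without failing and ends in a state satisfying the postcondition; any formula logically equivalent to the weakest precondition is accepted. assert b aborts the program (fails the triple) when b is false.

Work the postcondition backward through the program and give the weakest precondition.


Working backward. After the program, 3*cnt > 3*q must hold.
Before t := q + t: 3*cnt > 3*q
Then branch requires cnt > 3 and 3*cnt > 3*q; else branch requires 3*cnt > 3*q + 15.
Before the if: (t < 14 -> (cnt > 3 and 3*cnt > 3*q)) and ((not (t < 14)) -> 3*cnt > 3*q + 15)
Answer: WP = (t < 14 -> (cnt > 3 and 3*cnt > 3*q)) and ((not (t < 14)) -> 3*cnt > 3*q + 15)


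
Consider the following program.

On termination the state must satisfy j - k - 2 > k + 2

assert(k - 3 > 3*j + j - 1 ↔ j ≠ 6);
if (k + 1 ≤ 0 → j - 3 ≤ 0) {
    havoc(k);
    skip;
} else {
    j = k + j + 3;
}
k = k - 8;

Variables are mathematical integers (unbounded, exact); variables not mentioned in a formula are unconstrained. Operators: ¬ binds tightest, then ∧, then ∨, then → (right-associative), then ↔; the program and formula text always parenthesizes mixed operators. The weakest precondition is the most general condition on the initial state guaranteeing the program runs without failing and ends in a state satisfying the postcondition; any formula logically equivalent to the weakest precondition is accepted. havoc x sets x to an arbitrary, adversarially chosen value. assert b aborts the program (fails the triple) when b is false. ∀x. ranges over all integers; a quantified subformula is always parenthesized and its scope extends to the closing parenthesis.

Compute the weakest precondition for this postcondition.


Working backward. After the program, the postcondition j - k - 2 > k + 2 must hold; in canonical form it is j > 2*k + 4.
Before k := k - 8: j > 2*k - 12
Then branch requires ∀k_1. j > 2*k_1 - 12; else branch requires j > k - 15.
Before the if: ((k ≤ -1 → j ≤ 3) → (∀k_1. j > 2*k_1 - 12)) ∧ ((¬(k ≤ -1 → j ≤ 3)) → j > k - 15)
Before assert k - 3 > 3*j + j - 1 ↔ j ≠ 6: (k > 4*j + 2 ↔ j ≠ 6) ∧ ((k ≤ -1 → j ≤ 3) → (∀k_1. j > 2*k_1 - 12)) ∧ ((¬(k ≤ -1 → j ≤ 3)) → j > k - 15)
Answer: WP = (k > 4*j + 2 ↔ j ≠ 6) ∧ ((k ≤ -1 → j ≤ 3) → (∀k_1. j > 2*k_1 - 12)) ∧ ((¬(k ≤ -1 → j ≤ 3)) → j > k - 15)


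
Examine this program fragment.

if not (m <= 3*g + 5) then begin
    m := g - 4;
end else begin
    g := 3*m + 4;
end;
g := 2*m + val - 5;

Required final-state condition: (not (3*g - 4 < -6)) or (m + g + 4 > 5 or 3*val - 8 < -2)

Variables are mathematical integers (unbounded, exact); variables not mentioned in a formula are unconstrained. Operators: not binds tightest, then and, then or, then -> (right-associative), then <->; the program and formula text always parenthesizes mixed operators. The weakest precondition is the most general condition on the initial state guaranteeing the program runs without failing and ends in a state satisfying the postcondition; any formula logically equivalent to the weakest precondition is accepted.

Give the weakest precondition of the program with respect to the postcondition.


Working backward. After the program, the postcondition (not (3*g - 4 < -6)) or (m + g + 4 > 5 or 3*val - 8 < -2) must hold; in canonical form it is (not (3*g < -2)) or g + m > 1 or 3*val < 6.
Before g := 2*m + val - 5: (not (6*m + 3*val < 13)) or 3*m + val > 6 or 3*val < 6
Then branch requires (not (6*g + 3*val < 37)) or 3*g + val > 18 or 3*val < 6; else branch requires (not (6*m + 3*val < 13)) or 3*m + val > 6 or 3*val < 6.
Before the if: ((not (m <= 3*g + 5)) -> ((not (6*g + 3*val < 37)) or 3*g + val > 18 or 3*val < 6)) and (m <= 3*g + 5 -> ((not (6*m + 3*val < 13)) or 3*m + val > 6 or 3*val < 6))
Answer: WP = ((not (m <= 3*g + 5)) -> ((not (6*g + 3*val < 37)) or 3*g + val > 18 or 3*val < 6)) and (m <= 3*g + 5 -> ((not (6*m + 3*val < 13)) or 3*m + val > 6 or 3*val < 6))


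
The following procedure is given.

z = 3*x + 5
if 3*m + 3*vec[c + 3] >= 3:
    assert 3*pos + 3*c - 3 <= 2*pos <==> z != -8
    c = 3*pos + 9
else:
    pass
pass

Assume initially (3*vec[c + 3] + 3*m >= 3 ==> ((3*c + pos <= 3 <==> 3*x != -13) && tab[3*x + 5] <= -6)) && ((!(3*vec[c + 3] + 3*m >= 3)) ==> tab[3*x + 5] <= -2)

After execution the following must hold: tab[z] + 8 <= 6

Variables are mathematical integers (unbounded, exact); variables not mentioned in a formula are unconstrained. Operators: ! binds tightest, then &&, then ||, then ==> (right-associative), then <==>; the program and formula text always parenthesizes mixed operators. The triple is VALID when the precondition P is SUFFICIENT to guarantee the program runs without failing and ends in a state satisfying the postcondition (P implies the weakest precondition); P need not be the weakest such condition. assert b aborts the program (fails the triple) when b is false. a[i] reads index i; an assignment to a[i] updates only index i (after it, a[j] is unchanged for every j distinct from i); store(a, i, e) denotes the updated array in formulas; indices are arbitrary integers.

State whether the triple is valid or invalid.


Working backward. After the program, the postcondition tab[z] + 8 <= 6 must hold; in canonical form it is tab[z] <= -2.
Before skip: tab[z] <= -2
Then branch requires (3*c + pos <= 3 <==> z != -8) && tab[z] <= -2; else branch requires tab[z] <= -2.
Before the if: (3*vec[c + 3] + 3*m >= 3 ==> ((3*c + pos <= 3 <==> z != -8) && tab[z] <= -2)) && ((!(3*vec[c + 3] + 3*m >= 3)) ==> tab[z] <= -2)
Before z := 3*x + 5: (3*vec[c + 3] + 3*m >= 3 ==> ((3*c + pos <= 3 <==> 3*x != -13) && tab[3*x + 5] <= -2)) && ((!(3*vec[c + 3] + 3*m >= 3)) ==> tab[3*x + 5] <= -2)
The weakest precondition is (3*vec[c + 3] + 3*m >= 3 ==> ((3*c + pos <= 3 <==> 3*x != -13) && tab[3*x + 5] <= -2)) && ((!(3*vec[c + 3] + 3*m >= 3)) ==> tab[3*x + 5] <= -2).
Check whether (3*vec[c + 3] + 3*m >= 3 ==> ((3*c + pos <= 3 <==> 3*x != -13) && tab[3*x + 5] <= -6)) && ((!(3*vec[c + 3] + 3*m >= 3)) ==> tab[3*x + 5] <= -2) implies it.
Every state satisfying the precondition satisfies the weakest precondition: the implication holds.
Answer: valid


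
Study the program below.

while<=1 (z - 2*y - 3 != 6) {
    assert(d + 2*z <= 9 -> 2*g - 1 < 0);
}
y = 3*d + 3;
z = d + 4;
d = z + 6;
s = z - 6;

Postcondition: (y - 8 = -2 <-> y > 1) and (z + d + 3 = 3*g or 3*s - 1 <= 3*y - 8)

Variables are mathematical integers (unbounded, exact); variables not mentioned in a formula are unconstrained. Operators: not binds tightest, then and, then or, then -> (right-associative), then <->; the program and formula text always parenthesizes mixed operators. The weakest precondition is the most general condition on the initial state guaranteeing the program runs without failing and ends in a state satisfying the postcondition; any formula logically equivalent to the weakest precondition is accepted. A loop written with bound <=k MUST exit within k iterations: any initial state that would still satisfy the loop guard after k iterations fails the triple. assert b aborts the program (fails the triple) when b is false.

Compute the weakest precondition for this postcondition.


Working backward. After the program, the postcondition (y - 8 = -2 <-> y > 1) and (z + d + 3 = 3*g or 3*s - 1 <= 3*y - 8) must hold; in canonical form it is (y = 6 <-> y > 1) and (d + z = 3*g - 3 or 3*s <= 3*y - 7).
Before s := z - 6: (y = 6 <-> y > 1) and (d + z = 3*g - 3 or 3*z <= 3*y + 11)
Before d := z + 6: (y = 6 <-> y > 1) and (2*z = 3*g - 9 or 3*z <= 3*y + 11)
Before z := d + 4: (y = 6 <-> y > 1) and (2*d = 3*g - 17 or 3*d <= 3*y - 1)
Before y := 3*d + 3: (3*d = 3 <-> 3*d > -2) and (2*d = 3*g - 17 or 6*d >= -8)
Before the loop (bound <=1), unroll the exhaustion recursion (WP_0 = exit-now case; WP_j = one more guarded iteration, up to j = 1):
  WP_0: (not (z != 2*y + 9)) and (3*d = 3 <-> 3*d > -2) and (2*d = 3*g - 17 or 6*d >= -8)
  WP_1: (z != 2*y + 9 -> ((d + 2*z <= 9 -> 2*g < 1) and (not (z != 2*y + 9)) and (3*d = 3 <-> 3*d > -2) and (2*d = 3*g - 17 or 6*d >= -8))) and ((not (z != 2*y + 9)) -> ((3*d = 3 <-> 3*d > -2) and (2*d = 3*g - 17 or 6*d >= -8)))
So before the loop: (z != 2*y + 9 -> ((d + 2*z <= 9 -> 2*g < 1) and (not (z != 2*y + 9)) and (3*d = 3 <-> 3*d > -2) and (2*d = 3*g - 17 or 6*d >= -8))) and ((not (z != 2*y + 9)) -> ((3*d = 3 <-> 3*d > -2) and (2*d = 3*g - 17 or 6*d >= -8)))
Answer: WP = (z != 2*y + 9 -> ((d + 2*z <= 9 -> 2*g < 1) and (not (z != 2*y + 9)) and (3*d = 3 <-> 3*d > -2) and (2*d = 3*g - 17 or 6*d >= -8))) and ((not (z != 2*y + 9)) -> ((3*d = 3 <-> 3*d > -2) and (2*d = 3*g - 17 or 6*d >= -8)))


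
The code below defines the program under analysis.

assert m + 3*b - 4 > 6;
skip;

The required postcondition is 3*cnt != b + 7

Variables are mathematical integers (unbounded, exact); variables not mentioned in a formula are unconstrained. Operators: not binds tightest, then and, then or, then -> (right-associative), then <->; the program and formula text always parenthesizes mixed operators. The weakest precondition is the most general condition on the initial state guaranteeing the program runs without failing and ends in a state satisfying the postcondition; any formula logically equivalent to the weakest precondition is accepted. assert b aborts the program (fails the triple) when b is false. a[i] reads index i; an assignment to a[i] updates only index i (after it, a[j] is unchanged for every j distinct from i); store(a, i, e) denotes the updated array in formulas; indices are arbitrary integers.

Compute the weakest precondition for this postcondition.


Working backward. After the program, 3*cnt != b + 7 must hold.
Before skip: 3*cnt != b + 7
Before assert m + 3*b - 4 > 6: 3*b + m > 10 and 3*cnt != b + 7
Answer: WP = 3*b + m > 10 and 3*cnt != b + 7


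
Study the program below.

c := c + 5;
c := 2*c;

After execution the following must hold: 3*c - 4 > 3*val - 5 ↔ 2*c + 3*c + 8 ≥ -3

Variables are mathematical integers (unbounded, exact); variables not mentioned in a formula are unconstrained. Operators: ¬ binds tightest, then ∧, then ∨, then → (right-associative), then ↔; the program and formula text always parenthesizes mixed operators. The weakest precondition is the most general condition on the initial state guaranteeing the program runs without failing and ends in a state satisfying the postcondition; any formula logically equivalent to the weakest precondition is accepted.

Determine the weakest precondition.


Working backward. After the program, the postcondition 3*c - 4 > 3*val - 5 ↔ 2*c + 3*c + 8 ≥ -3 must hold; in canonical form it is 3*c > 3*val - 1 ↔ 5*c ≥ -11.
Before c := 2*c: 6*c > 3*val - 1 ↔ 10*c ≥ -11
Before c := c + 5: 6*c > 3*val - 31 ↔ 10*c ≥ -61
Answer: WP = 6*c > 3*val - 31 ↔ 10*c ≥ -61


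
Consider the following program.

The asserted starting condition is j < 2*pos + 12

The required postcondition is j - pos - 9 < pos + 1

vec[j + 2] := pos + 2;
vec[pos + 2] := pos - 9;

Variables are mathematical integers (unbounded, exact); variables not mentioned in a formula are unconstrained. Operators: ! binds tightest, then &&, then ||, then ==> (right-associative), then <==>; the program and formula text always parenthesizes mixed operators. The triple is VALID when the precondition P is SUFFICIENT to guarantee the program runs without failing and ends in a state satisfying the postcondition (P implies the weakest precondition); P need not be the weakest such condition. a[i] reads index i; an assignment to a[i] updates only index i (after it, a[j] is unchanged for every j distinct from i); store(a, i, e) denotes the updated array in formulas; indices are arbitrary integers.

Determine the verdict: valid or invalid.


Working backward. After the program, the postcondition j - pos - 9 < pos + 1 must hold; in canonical form it is j < 2*pos + 10.
Before vec[pos + 2] := pos - 9: j < 2*pos + 10
Before vec[j + 2] := pos + 2: j < 2*pos + 10
The weakest precondition is j < 2*pos + 10.
Check whether j < 2*pos + 12 implies it.
Countermodel: at the initial state j = 10, pos = 0, the precondition holds but the weakest precondition fails.
Answer: invalid


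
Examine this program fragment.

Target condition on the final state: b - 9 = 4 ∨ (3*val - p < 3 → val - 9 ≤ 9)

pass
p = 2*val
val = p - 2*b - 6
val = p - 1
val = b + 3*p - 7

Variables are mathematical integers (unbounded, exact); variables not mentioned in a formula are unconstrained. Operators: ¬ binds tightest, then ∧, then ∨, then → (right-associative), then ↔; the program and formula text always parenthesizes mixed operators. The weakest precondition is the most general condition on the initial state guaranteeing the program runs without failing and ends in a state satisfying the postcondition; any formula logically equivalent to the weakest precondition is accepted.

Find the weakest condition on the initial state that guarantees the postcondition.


Working backward. After the program, the postcondition b - 9 = 4 ∨ (3*val - p < 3 → val - 9 ≤ 9) must hold; in canonical form it is b = 13 ∨ (3*val < p + 3 → val ≤ 18).
Before val := b + 3*p - 7: b = 13 ∨ (3*b + 8*p < 24 → b + 3*p ≤ 25)
Before val := p - 1: b = 13 ∨ (3*b + 8*p < 24 → b + 3*p ≤ 25)
Before val := p - 2*b - 6: b = 13 ∨ (3*b + 8*p < 24 → b + 3*p ≤ 25)
Before p := 2*val: b = 13 ∨ (3*b + 16*val < 24 → b + 6*val ≤ 25)
Before skip: b = 13 ∨ (3*b + 16*val < 24 → b + 6*val ≤ 25)
Answer: WP = b = 13 ∨ (3*b + 16*val < 24 → b + 6*val ≤ 25)


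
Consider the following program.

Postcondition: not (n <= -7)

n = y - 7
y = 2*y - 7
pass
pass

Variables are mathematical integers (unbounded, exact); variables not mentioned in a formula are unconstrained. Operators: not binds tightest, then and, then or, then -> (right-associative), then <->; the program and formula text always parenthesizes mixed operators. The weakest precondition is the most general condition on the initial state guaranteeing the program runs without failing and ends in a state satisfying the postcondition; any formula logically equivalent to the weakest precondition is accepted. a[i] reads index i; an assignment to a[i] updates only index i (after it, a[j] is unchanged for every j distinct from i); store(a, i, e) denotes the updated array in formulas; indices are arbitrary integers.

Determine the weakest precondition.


Working backward. After the program, not (n <= -7) must hold.
Before skip: not (n <= -7)
Before skip: not (n <= -7)
Before y := 2*y - 7: not (n <= -7)
Before n := y - 7: not (y <= 0)
Answer: WP = not (y <= 0)


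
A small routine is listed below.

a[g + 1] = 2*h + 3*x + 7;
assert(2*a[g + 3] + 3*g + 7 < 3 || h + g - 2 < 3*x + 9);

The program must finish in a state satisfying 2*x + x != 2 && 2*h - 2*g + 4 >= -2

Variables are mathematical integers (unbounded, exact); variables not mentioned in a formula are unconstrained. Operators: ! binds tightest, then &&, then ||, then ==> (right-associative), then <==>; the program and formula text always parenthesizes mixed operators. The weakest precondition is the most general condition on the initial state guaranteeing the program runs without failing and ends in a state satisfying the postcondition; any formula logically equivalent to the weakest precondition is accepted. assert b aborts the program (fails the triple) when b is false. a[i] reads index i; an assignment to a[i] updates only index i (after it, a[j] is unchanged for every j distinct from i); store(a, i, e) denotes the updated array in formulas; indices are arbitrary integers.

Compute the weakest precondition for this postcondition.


Working backward. After the program, the postcondition 2*x + x != 2 && 2*h - 2*g + 4 >= -2 must hold; in canonical form it is 3*x != 2 && 2*h >= 2*g - 6.
Before assert 2*a[g + 3] + 3*g + 7 < 3 || h + g - 2 < 3*x + 9: (2*a[g + 3] + 3*g < -4 || g + h < 3*x + 11) && 3*x != 2 && 2*h >= 2*g - 6
Before a[g + 1] := 2*h + 3*x + 7: (2*store(a, g + 1, 2*h + 3*x + 7)[g + 3] + 3*g < -4 || g + h < 3*x + 11) && 3*x != 2 && 2*h >= 2*g - 6
Answer: WP = (2*store(a, g + 1, 2*h + 3*x + 7)[g + 3] + 3*g < -4 || g + h < 3*x + 11) && 3*x != 2 && 2*h >= 2*g - 6


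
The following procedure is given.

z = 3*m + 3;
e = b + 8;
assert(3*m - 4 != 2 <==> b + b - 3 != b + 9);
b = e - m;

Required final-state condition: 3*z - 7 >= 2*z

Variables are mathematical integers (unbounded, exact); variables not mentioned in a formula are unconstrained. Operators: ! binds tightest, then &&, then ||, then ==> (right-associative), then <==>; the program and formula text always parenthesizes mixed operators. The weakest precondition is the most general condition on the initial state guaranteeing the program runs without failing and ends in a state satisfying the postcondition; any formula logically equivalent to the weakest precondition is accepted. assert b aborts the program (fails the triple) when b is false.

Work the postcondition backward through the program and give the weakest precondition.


Working backward. After the program, the postcondition 3*z - 7 >= 2*z must hold; in canonical form it is z >= 7.
Before b := e - m: z >= 7
Before assert 3*m - 4 != 2 <==> b + b - 3 != b + 9: (3*m != 6 <==> b != 12) && z >= 7
Before e := b + 8: (3*m != 6 <==> b != 12) && z >= 7
Before z := 3*m + 3: (3*m != 6 <==> b != 12) && 3*m >= 4
Answer: WP = (3*m != 6 <==> b != 12) && 3*m >= 4


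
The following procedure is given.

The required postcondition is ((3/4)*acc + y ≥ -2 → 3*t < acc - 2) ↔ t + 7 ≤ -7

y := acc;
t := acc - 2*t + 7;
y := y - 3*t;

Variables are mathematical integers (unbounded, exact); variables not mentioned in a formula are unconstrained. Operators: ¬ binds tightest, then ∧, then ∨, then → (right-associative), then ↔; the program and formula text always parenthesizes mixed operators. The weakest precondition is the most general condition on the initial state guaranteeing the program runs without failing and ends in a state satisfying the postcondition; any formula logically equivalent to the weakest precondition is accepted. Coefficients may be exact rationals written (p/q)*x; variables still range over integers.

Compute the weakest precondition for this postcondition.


Working backward. After the program, the postcondition ((3/4)*acc + y ≥ -2 → 3*t < acc - 2) ↔ t + 7 ≤ -7 must hold; in canonical form it is ((3/4)*acc + y ≥ -2 → 3*t < acc - 2) ↔ t ≤ -14.
Before y := y - 3*t: ((3/4)*acc + y ≥ 3*t - 2 → 3*t < acc - 2) ↔ t ≤ -14
Before t := acc - 2*t + 7: (6*t + y ≥ (9/4)*acc + 19 → 2*acc < 6*t - 23) ↔ acc ≤ 2*t - 21
Before y := acc: (6*t ≥ (5/4)*acc + 19 → 2*acc < 6*t - 23) ↔ acc ≤ 2*t - 21
Answer: WP = (6*t ≥ (5/4)*acc + 19 → 2*acc < 6*t - 23) ↔ acc ≤ 2*t - 21


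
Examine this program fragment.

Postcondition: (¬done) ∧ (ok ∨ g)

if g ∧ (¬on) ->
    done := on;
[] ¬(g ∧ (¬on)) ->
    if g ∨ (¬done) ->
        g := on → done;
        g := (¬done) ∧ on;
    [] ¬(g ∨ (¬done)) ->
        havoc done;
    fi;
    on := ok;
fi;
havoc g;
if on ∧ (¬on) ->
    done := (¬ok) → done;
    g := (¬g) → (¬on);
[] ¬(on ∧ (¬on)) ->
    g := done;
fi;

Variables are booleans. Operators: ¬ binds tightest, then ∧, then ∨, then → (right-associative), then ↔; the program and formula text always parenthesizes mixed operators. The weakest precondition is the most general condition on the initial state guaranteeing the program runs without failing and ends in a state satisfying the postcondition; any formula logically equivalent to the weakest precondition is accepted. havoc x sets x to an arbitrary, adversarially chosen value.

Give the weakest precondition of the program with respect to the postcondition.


Working backward. After the program, (¬done) ∧ (ok ∨ g) must hold.
Then branch requires (¬((¬ok) → done)) ∧ (ok ∨ ((¬g) → (¬on))); else branch requires (¬done) ∧ (ok ∨ done).
Before the if: (¬done) ∧ (ok ∨ done)
Before havoc g: (¬done) ∧ (ok ∨ done)
Then branch requires (¬on) ∧ (ok ∨ on); else branch requires ((g ∨ (¬done)) → ((¬done) ∧ (ok ∨ done))) ∧ (g ∨ (¬done)).
Before the if: ((g ∧ (¬on)) → ((¬on) ∧ (ok ∨ on))) ∧ ((¬(g ∧ (¬on))) → (((g ∨ (¬done)) → ((¬done) ∧ (ok ∨ done))) ∧ (g ∨ (¬done))))
Answer: WP = ((g ∧ (¬on)) → ((¬on) ∧ (ok ∨ on))) ∧ ((¬(g ∧ (¬on))) → (((g ∨ (¬done)) → ((¬done) ∧ (ok ∨ done))) ∧ (g ∨ (¬done))))


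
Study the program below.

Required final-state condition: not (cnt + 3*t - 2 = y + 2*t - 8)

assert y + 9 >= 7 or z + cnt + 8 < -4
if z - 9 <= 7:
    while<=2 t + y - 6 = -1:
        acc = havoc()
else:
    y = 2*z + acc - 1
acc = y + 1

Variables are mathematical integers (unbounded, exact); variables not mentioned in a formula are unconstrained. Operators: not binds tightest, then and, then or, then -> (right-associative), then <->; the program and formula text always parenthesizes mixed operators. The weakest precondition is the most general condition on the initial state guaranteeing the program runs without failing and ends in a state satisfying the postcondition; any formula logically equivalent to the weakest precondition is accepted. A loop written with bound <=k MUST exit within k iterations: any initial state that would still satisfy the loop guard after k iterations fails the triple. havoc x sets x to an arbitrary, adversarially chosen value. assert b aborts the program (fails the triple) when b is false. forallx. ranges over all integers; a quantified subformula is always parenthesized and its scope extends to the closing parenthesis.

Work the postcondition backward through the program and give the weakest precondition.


Working backward. After the program, the postcondition not (cnt + 3*t - 2 = y + 2*t - 8) must hold; in canonical form it is not (cnt + t = y - 6).
Before acc := y + 1: not (cnt + t = y - 6)
Then branch requires (t + y = 5 -> ((t + y = 5 -> ((not (t + y = 5)) and (not (cnt + t = y - 6)))) and ((not (t + y = 5)) -> (not (cnt + t = y - 6))))) and ((not (t + y = 5)) -> (not (cnt + t = y - 6))); else branch requires not (cnt + t = acc + 2*z - 7).
Before the if: (z <= 16 -> ((t + y = 5 -> ((t + y = 5 -> ((not (t + y = 5)) and (not (cnt + t = y - 6)))) and ((not (t + y = 5)) -> (not (cnt + t = y - 6))))) and ((not (t + y = 5)) -> (not (cnt + t = y - 6))))) and ((not (z <= 16)) -> (not (cnt + t = acc + 2*z - 7)))
Before assert y + 9 >= 7 or z + cnt + 8 < -4: (y >= -2 or cnt + z < -12) and (z <= 16 -> ((t + y = 5 -> ((t + y = 5 -> ((not (t + y = 5)) and (not (cnt + t = y - 6)))) and ((not (t + y = 5)) -> (not (cnt + t = y - 6))))) and ((not (t + y = 5)) -> (not (cnt + t = y - 6))))) and ((not (z <= 16)) -> (not (cnt + t = acc + 2*z - 7)))
Answer: WP = (y >= -2 or cnt + z < -12) and (z <= 16 -> ((t + y = 5 -> ((t + y = 5 -> ((not (t + y = 5)) and (not (cnt + t = y - 6)))) and ((not (t + y = 5)) -> (not (cnt + t = y - 6))))) and ((not (t + y = 5)) -> (not (cnt + t = y - 6))))) and ((not (z <= 16)) -> (not (cnt + t = acc + 2*z - 7)))


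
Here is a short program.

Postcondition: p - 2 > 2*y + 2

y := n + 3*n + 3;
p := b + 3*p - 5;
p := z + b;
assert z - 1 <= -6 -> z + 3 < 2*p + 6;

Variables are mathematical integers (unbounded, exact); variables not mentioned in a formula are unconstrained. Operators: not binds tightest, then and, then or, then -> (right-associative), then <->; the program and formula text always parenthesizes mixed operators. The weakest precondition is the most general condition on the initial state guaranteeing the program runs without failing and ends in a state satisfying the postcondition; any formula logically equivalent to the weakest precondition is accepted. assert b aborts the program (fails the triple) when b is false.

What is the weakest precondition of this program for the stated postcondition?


Working backward. After the program, the postcondition p - 2 > 2*y + 2 must hold; in canonical form it is p > 2*y + 4.
Before assert z - 1 <= -6 -> z + 3 < 2*p + 6: (z <= -5 -> z < 2*p + 3) and p > 2*y + 4
Before p := z + b: (z <= -5 -> 2*b + z > -3) and b + z > 2*y + 4
Before p := b + 3*p - 5: (z <= -5 -> 2*b + z > -3) and b + z > 2*y + 4
Before y := n + 3*n + 3: (z <= -5 -> 2*b + z > -3) and b + z > 8*n + 10
Answer: WP = (z <= -5 -> 2*b + z > -3) and b + z > 8*n + 10


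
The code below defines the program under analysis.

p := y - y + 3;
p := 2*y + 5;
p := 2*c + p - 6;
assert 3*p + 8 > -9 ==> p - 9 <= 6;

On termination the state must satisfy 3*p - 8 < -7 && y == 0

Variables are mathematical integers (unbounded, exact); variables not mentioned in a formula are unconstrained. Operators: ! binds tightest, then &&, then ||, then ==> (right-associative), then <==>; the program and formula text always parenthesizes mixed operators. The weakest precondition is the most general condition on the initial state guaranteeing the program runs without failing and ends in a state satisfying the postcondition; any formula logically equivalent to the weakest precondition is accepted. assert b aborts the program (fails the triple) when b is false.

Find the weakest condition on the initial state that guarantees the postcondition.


Working backward. After the program, the postcondition 3*p - 8 < -7 && y == 0 must hold; in canonical form it is 3*p < 1 && y == 0.
Before assert 3*p + 8 > -9 ==> p - 9 <= 6: (3*p > -17 ==> p <= 15) && 3*p < 1 && y == 0
Before p := 2*c + p - 6: (6*c + 3*p > 1 ==> 2*c + p <= 21) && 6*c + 3*p < 19 && y == 0
Before p := 2*y + 5: (6*c + 6*y > -14 ==> 2*c + 2*y <= 16) && 6*c + 6*y < 4 && y == 0
Before p := y - y + 3: (6*c + 6*y > -14 ==> 2*c + 2*y <= 16) && 6*c + 6*y < 4 && y == 0
Answer: WP = (6*c + 6*y > -14 ==> 2*c + 2*y <= 16) && 6*c + 6*y < 4 && y == 0
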